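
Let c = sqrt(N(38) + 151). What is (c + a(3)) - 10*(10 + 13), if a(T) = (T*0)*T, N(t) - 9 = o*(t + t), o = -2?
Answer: -230 + 2*sqrt(2) ≈ -227.17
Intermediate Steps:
N(t) = 9 - 4*t (N(t) = 9 - 2*(t + t) = 9 - 4*t)
a(T) = 0 (a(T) = 0*T = 0)
c = 2*sqrt(2) (c = sqrt((9 - 4*38) + 151) = sqrt((9 - 152) + 151) = sqrt(-143 + 151) = sqrt(8) = 2*sqrt(2) ≈ 2.8284)
(c + a(3)) - 10*(10 + 13) = (2*sqrt(2) + 0) - 10*(10 + 13) = 2*sqrt(2) - 10*23 = 2*sqrt(2) - 230 = -230 + 2*sqrt(2)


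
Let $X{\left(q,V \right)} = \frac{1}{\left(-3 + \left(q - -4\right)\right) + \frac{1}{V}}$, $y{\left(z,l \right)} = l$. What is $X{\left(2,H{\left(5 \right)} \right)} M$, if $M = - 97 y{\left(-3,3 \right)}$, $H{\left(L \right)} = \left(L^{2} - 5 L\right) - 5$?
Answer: $- \frac{1455}{14} \approx -103.93$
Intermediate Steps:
$H{\left(L \right)} = -5 + L^{2} - 5 L$
$M = -291$ ($M = \left(-97\right) 3 = -291$)
$X{\left(q,V \right)} = \frac{1}{1 + q + \frac{1}{V}}$ ($X{\left(q,V \right)} = \frac{1}{\left(-3 + \left(q + 4\right)\right) + \frac{1}{V}} = \frac{1}{\left(-3 + \left(4 + q\right)\right) + \frac{1}{V}} = \frac{1}{\left(1 + q\right) + \frac{1}{V}} = \frac{1}{1 + q + \frac{1}{V}}$)
$X{\left(2,H{\left(5 \right)} \right)} M = \frac{-5 + 5^{2} - 25}{1 - \left(30 - 25\right) + \left(-5 + 5^{2} - 25\right) 2} \left(-291\right) = \frac{-5 + 25 - 25}{1 - 5 + \left(-5 + 25 - 25\right) 2} \left(-291\right) = - \frac{5}{1 - 5 - 10} \left(-291\right) = - \frac{5}{-14} \left(-291\right) = \left(-5\right) \left(- \frac{1}{14}\right) \left(-291\right) = \frac{5}{14} \left(-291\right) = - \frac{1455}{14}$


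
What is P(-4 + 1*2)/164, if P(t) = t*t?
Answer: 1/41 ≈ 0.024390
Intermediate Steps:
P(t) = t**2
P(-4 + 1*2)/164 = (-4 + 1*2)**2/164 = (-4 + 2)**2*(1/164) = (-2)**2*(1/164) = 4*(1/164) = 1/41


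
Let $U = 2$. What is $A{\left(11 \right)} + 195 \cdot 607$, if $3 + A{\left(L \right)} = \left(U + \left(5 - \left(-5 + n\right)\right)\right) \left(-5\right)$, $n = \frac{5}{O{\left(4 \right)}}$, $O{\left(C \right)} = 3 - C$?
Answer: $118277$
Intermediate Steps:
$n = -5$ ($n = \frac{5}{3 - 4} = \frac{5}{-1} = 5 \left(-1\right) = -5$)
$A{\left(L \right)} = -88$ ($A{\left(L \right)} = -3 + \left(2 + \left(5 + \left(5 - -5\right)\right)\right) \left(-5\right) = -3 + \left(2 + \left(5 + \left(5 + 5\right)\right)\right) \left(-5\right) = -3 + \left(2 + \left(5 + 10\right)\right) \left(-5\right) = -3 + \left(2 + 15\right) \left(-5\right) = -3 + 17 \left(-5\right) = -3 - 85 = -88$)
$A{\left(11 \right)} + 195 \cdot 607 = -88 + 195 \cdot 607 = -88 + 118365 = 118277$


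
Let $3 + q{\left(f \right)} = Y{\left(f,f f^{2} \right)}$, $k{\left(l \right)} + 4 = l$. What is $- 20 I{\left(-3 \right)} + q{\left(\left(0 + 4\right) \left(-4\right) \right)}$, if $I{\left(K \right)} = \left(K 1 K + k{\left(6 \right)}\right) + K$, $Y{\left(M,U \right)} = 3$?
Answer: $-160$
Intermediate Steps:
$k{\left(l \right)} = -4 + l$
$q{\left(f \right)} = 0$ ($q{\left(f \right)} = -3 + 3 = 0$)
$I{\left(K \right)} = 2 + K + K^{2}$ ($I{\left(K \right)} = \left(K 1 K + \left(-4 + 6\right)\right) + K = \left(K K + 2\right) + K = \left(K^{2} + 2\right) + K = \left(2 + K^{2}\right) + K = 2 + K + K^{2}$)
$- 20 I{\left(-3 \right)} + q{\left(\left(0 + 4\right) \left(-4\right) \right)} = - 20 \left(2 - 3 + \left(-3\right)^{2}\right) + 0 = - 20 \left(2 - 3 + 9\right) + 0 = \left(-20\right) 8 + 0 = -160 + 0 = -160$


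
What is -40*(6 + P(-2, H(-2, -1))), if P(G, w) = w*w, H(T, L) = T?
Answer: -400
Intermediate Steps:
P(G, w) = w**2
-40*(6 + P(-2, H(-2, -1))) = -40*(6 + (-2)**2) = -40*(6 + 4) = -40*10 = -400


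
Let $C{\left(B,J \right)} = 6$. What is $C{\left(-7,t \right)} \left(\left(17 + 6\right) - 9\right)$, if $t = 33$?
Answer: $84$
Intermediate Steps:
$C{\left(-7,t \right)} \left(\left(17 + 6\right) - 9\right) = 6 \left(\left(17 + 6\right) - 9\right) = 6 \left(23 - 9\right) = 6 \cdot 14 = 84$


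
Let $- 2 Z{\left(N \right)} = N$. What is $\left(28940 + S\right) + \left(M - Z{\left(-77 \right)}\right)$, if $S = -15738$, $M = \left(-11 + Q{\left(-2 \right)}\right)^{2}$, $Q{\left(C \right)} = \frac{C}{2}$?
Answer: $\frac{26615}{2} \approx 13308.0$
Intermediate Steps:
$Q{\left(C \right)} = \frac{C}{2}$ ($Q{\left(C \right)} = C \frac{1}{2} = \frac{C}{2}$)
$Z{\left(N \right)} = - \frac{N}{2}$
$M = 144$ ($M = \left(-11 + \frac{1}{2} \left(-2\right)\right)^{2} = \left(-11 - 1\right)^{2} = \left(-12\right)^{2} = 144$)
$\left(28940 + S\right) + \left(M - Z{\left(-77 \right)}\right) = \left(28940 - 15738\right) + \left(144 - \left(- \frac{1}{2}\right) \left(-77\right)\right) = 13202 + \left(144 - \frac{77}{2}\right) = 13202 + \frac{211}{2} = \frac{26615}{2}$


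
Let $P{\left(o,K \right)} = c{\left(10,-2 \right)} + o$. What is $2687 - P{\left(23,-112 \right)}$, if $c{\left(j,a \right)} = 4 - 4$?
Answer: $2664$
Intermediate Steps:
$c{\left(j,a \right)} = 0$ ($c{\left(j,a \right)} = 4 - 4 = 0$)
$P{\left(o,K \right)} = o$ ($P{\left(o,K \right)} = 0 + o = o$)
$2687 - P{\left(23,-112 \right)} = 2687 - 23 = 2664$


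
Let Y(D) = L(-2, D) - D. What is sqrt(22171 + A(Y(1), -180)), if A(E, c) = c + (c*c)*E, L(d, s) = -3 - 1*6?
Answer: I*sqrt(302009) ≈ 549.55*I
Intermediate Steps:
L(d, s) = -9 (L(d, s) = -3 - 6 = -9)
Y(D) = -9 - D
A(E, c) = c + E*c**2 (A(E, c) = c + c**2*E = c + E*c**2)
sqrt(22171 + A(Y(1), -180)) = sqrt(22171 - 180*(1 + (-9 - 1*1)*(-180))) = sqrt(22171 - 180*(1 + (-9 - 1)*(-180))) = sqrt(22171 - 180*(1 - 10*(-180))) = sqrt(22171 - 180*(1 + 1800)) = sqrt(22171 - 180*1801) = sqrt(22171 - 324180) = sqrt(-302009) = I*sqrt(302009)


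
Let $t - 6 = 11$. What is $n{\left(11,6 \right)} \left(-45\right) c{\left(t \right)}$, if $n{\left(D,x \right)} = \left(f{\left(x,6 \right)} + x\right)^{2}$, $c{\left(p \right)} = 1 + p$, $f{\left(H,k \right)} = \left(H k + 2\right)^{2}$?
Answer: $-1703025000$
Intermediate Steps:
$t = 17$ ($t = 6 + 11 = 17$)
$f{\left(H,k \right)} = \left(2 + H k\right)^{2}$
$n{\left(D,x \right)} = \left(x + \left(2 + 6 x\right)^{2}\right)^{2}$ ($n{\left(D,x \right)} = \left(\left(2 + x 6\right)^{2} + x\right)^{2} = \left(\left(2 + 6 x\right)^{2} + x\right)^{2} = \left(x + \left(2 + 6 x\right)^{2}\right)^{2}$)
$n{\left(11,6 \right)} \left(-45\right) c{\left(t \right)} = \left(6 + 4 \left(1 + 3 \cdot 6\right)^{2}\right)^{2} \left(-45\right) \left(1 + 17\right) = \left(6 + 4 \left(1 + 18\right)^{2}\right)^{2} \left(-45\right) 18 = \left(6 + 4 \cdot 19^{2}\right)^{2} \left(-45\right) 18 = \left(6 + 4 \cdot 361\right)^{2} \left(-45\right) 18 = \left(6 + 1444\right)^{2} \left(-45\right) 18 = 1450^{2} \left(-45\right) 18 = 2102500 \left(-45\right) 18 = \left(-94612500\right) 18 = -1703025000$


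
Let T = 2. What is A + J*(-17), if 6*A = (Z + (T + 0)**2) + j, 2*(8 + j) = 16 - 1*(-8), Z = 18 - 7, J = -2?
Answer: 223/6 ≈ 37.167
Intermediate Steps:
Z = 11
j = 4 (j = -8 + (16 - 1*(-8))/2 = -8 + (16 + 8)/2 = -8 + (1/2)*24 = -8 + 12 = 4)
A = 19/6 (A = ((11 + (2 + 0)**2) + 4)/6 = ((11 + 2**2) + 4)/6 = ((11 + 4) + 4)/6 = (15 + 4)/6 = (1/6)*19 = 19/6 ≈ 3.1667)
A + J*(-17) = 19/6 - 2*(-17) = 19/6 + 34 = 223/6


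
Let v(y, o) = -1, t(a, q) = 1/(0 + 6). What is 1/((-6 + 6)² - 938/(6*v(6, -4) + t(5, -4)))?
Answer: 5/804 ≈ 0.0062189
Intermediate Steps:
t(a, q) = ⅙ (t(a, q) = 1/6 = ⅙)
1/((-6 + 6)² - 938/(6*v(6, -4) + t(5, -4))) = 1/((-6 + 6)² - 938/(6*(-1) + ⅙)) = 1/(0² - 938/(-6 + ⅙)) = 1/(0 - 938/(-35/6)) = 1/(0 - 938*(-6/35)) = 1/(0 + 804/5) = 1/(804/5) = 5/804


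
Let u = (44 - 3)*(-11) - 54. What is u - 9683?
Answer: -10188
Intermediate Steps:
u = -505 (u = (44 - 1*3)*(-11) - 54 = (44 - 3)*(-11) - 54 = 41*(-11) - 54 = -451 - 54 = -505)
u - 9683 = -505 - 9683 = -10188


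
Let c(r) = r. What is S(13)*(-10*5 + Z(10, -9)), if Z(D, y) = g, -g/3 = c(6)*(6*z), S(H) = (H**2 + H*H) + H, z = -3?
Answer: 96174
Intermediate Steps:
S(H) = H + 2*H**2 (S(H) = (H**2 + H**2) + H = 2*H**2 + H = H + 2*H**2)
g = 324 (g = -18*6*(-3) = -18*(-18) = -3*(-108) = 324)
Z(D, y) = 324
S(13)*(-10*5 + Z(10, -9)) = (13*(1 + 2*13))*(-10*5 + 324) = (13*(1 + 26))*(-50 + 324) = (13*27)*274 = 351*274 = 96174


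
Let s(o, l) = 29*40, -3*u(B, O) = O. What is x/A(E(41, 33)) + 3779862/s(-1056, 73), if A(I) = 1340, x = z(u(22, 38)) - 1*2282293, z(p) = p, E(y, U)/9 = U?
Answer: 90657769/58290 ≈ 1555.3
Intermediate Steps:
u(B, O) = -O/3
E(y, U) = 9*U
s(o, l) = 1160
x = -6846917/3 (x = -⅓*38 - 1*2282293 = -38/3 - 2282293 = -6846917/3 ≈ -2.2823e+6)
x/A(E(41, 33)) + 3779862/s(-1056, 73) = -6846917/3/1340 + 3779862/1160 = -6846917/3*1/1340 + 3779862*(1/1160) = -6846917/4020 + 1889931/580 = 90657769/58290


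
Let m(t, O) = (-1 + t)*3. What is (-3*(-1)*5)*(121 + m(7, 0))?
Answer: 2085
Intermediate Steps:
m(t, O) = -3 + 3*t
(-3*(-1)*5)*(121 + m(7, 0)) = (-3*(-1)*5)*(121 + (-3 + 3*7)) = (3*5)*(121 + (-3 + 21)) = 15*(121 + 18) = 15*139 = 2085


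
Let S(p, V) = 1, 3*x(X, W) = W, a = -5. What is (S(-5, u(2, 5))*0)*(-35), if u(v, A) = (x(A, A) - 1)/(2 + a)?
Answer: 0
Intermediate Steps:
x(X, W) = W/3
u(v, A) = ⅓ - A/9 (u(v, A) = (A/3 - 1)/(2 - 5) = (-1 + A/3)/(-3) = (-1 + A/3)*(-⅓) = ⅓ - A/9)
(S(-5, u(2, 5))*0)*(-35) = (1*0)*(-35) = 0*(-35) = 0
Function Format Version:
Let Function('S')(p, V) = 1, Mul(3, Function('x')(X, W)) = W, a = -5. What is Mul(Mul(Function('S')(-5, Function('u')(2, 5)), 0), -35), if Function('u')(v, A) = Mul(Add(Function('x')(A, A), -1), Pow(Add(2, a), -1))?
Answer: 0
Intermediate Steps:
Function('x')(X, W) = Mul(Rational(1, 3), W)
Function('u')(v, A) = Add(Rational(1, 3), Mul(Rational(-1, 9), A)) (Function('u')(v, A) = Mul(Add(Mul(Rational(1, 3), A), -1), Pow(Add(2, -5), -1)) = Mul(Add(-1, Mul(Rational(1, 3), A)), Pow(-3, -1)) = Mul(Add(-1, Mul(Rational(1, 3), A)), Rational(-1, 3)) = Add(Rational(1, 3), Mul(Rational(-1, 9), A)))
Mul(Mul(Function('S')(-5, Function('u')(2, 5)), 0), -35) = Mul(Mul(1, 0), -35) = Mul(0, -35) = 0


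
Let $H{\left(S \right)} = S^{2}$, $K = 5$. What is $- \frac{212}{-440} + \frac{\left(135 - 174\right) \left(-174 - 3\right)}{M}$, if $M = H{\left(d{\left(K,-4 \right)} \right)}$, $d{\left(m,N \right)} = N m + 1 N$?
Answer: $\frac{43881}{3520} \approx 12.466$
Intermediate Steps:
$d{\left(m,N \right)} = N + N m$ ($d{\left(m,N \right)} = N m + N = N + N m$)
$M = 576$ ($M = \left(- 4 \left(1 + 5\right)\right)^{2} = \left(\left(-4\right) 6\right)^{2} = \left(-24\right)^{2} = 576$)
$- \frac{212}{-440} + \frac{\left(135 - 174\right) \left(-174 - 3\right)}{M} = - \frac{212}{-440} + \frac{\left(135 - 174\right) \left(-174 - 3\right)}{576} = \left(-212\right) \left(- \frac{1}{440}\right) + \left(-39\right) \left(-177\right) \frac{1}{576} = \frac{53}{110} + 6903 \cdot \frac{1}{576} = \frac{53}{110} + \frac{767}{64} = \frac{43881}{3520}$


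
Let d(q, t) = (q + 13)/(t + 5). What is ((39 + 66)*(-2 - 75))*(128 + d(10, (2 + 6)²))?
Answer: -1037575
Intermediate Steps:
d(q, t) = (13 + q)/(5 + t)
((39 + 66)*(-2 - 75))*(128 + d(10, (2 + 6)²)) = ((39 + 66)*(-2 - 75))*(128 + (13 + 10)/(5 + (2 + 6)²)) = (105*(-77))*(128 + 23/(5 + 8²)) = -8085*(128 + 23/(5 + 64)) = -8085*(128 + 23/69) = -8085*(128 + (1/69)*23) = -8085*(128 + ⅓) = -8085*385/3 = -1037575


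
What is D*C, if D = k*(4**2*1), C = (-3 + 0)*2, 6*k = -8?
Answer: 128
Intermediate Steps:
k = -4/3 (k = (1/6)*(-8) = -4/3 ≈ -1.3333)
C = -6 (C = -3*2 = -6)
D = -64/3 (D = -4*4**2/3 = -64/3 ≈ -21.333)
D*C = -64/3*(-6) = 128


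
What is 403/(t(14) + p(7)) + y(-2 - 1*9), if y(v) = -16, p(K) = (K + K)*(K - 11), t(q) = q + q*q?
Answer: -2061/154 ≈ -13.383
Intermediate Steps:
t(q) = q + q²
p(K) = 2*K*(-11 + K) (p(K) = (2*K)*(-11 + K) = 2*K*(-11 + K))
403/(t(14) + p(7)) + y(-2 - 1*9) = 403/(14*(1 + 14) + 2*7*(-11 + 7)) - 16 = 403/(14*15 + 2*7*(-4)) - 16 = 403/(210 - 56) - 16 = 403/154 - 16 = -2061/154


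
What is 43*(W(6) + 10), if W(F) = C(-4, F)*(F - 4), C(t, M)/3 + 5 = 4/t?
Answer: -1118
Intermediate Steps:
C(t, M) = -15 + 12/t (C(t, M) = -15 + 3*(4/t) = -15 + 12/t)
W(F) = 72 - 18*F (W(F) = (-15 + 12/(-4))*(F - 4) = (-15 + 12*(-¼))*(-4 + F) = (-15 - 3)*(-4 + F) = -18*(-4 + F) = 72 - 18*F)
43*(W(6) + 10) = 43*((72 - 18*6) + 10) = 43*((72 - 108) + 10) = 43*(-36 + 10) = 43*(-26) = -1118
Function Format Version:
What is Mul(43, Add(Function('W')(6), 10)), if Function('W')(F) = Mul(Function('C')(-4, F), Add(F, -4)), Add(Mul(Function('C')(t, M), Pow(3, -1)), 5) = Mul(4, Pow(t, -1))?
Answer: -1118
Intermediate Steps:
Function('C')(t, M) = Add(-15, Mul(12, Pow(t, -1))) (Function('C')(t, M) = Add(-15, Mul(3, Mul(4, Pow(t, -1)))) = Add(-15, Mul(12, Pow(t, -1))))
Function('W')(F) = Add(72, Mul(-18, F)) (Function('W')(F) = Mul(Add(-15, Mul(12, Pow(-4, -1))), Add(F, -4)) = Mul(Add(-15, Mul(12, Rational(-1, 4))), Add(-4, F)) = Mul(Add(-15, -3), Add(-4, F)) = Mul(-18, Add(-4, F)) = Add(72, Mul(-18, F)))
Mul(43, Add(Function('W')(6), 10)) = Mul(43, Add(Add(72, Mul(-18, 6)), 10)) = Mul(43, Add(Add(72, -108), 10)) = Mul(43, Add(-36, 10)) = Mul(43, -26) = -1118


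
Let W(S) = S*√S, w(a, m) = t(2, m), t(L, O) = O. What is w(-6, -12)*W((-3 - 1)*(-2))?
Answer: -192*√2 ≈ -271.53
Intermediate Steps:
w(a, m) = m
W(S) = S^(3/2)
w(-6, -12)*W((-3 - 1)*(-2)) = -12*16*√2 = -192*√2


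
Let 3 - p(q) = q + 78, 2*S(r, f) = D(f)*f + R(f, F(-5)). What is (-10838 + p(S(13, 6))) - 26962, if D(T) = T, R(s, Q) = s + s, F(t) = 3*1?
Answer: -37899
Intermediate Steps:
F(t) = 3
R(s, Q) = 2*s
S(r, f) = f + f²/2 (S(r, f) = (f*f + 2*f)/2 = (f² + 2*f)/2 = f + f²/2)
p(q) = -75 - q (p(q) = 3 - (q + 78) = 3 - (78 + q) = 3 + (-78 - q) = -75 - q)
(-10838 + p(S(13, 6))) - 26962 = (-10838 + (-75 - 6*(2 + 6)/2)) - 26962 = (-10838 + (-75 - 6*8/2)) - 26962 = (-10838 + (-75 - 1*24)) - 26962 = (-10838 + (-75 - 24)) - 26962 = (-10838 - 99) - 26962 = -10937 - 26962 = -37899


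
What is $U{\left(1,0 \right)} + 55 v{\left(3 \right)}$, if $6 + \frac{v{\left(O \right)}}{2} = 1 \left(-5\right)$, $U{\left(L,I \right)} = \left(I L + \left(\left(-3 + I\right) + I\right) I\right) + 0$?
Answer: $-1210$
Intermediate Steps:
$U{\left(L,I \right)} = I L + I \left(-3 + 2 I\right)$ ($U{\left(L,I \right)} = \left(I L + \left(-3 + 2 I\right) I\right) + 0 = \left(I L + I \left(-3 + 2 I\right)\right) + 0 = I L + I \left(-3 + 2 I\right)$)
$v{\left(O \right)} = -22$ ($v{\left(O \right)} = -12 + 2 \cdot 1 \left(-5\right) = -12 + 2 \left(-5\right) = -12 - 10 = -22$)
$U{\left(1,0 \right)} + 55 v{\left(3 \right)} = 0 \left(-3 + 1 + 2 \cdot 0\right) + 55 \left(-22\right) = 0 \left(-3 + 1 + 0\right) - 1210 = 0 \left(-2\right) - 1210 = 0 - 1210 = -1210$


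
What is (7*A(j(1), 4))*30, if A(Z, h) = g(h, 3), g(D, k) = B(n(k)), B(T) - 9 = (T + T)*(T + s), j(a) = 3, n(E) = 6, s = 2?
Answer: 22050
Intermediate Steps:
B(T) = 9 + 2*T*(2 + T) (B(T) = 9 + (T + T)*(T + 2) = 9 + (2*T)*(2 + T) = 9 + 2*T*(2 + T))
g(D, k) = 105 (g(D, k) = 9 + 2*6² + 4*6 = 9 + 2*36 + 24 = 9 + 72 + 24 = 105)
A(Z, h) = 105
(7*A(j(1), 4))*30 = (7*105)*30 = 735*30 = 22050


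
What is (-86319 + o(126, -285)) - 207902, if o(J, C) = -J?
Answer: -294347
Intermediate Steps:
(-86319 + o(126, -285)) - 207902 = (-86319 - 1*126) - 207902 = (-86319 - 126) - 207902 = -86445 - 207902 = -294347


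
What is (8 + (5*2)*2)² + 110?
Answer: 894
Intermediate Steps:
(8 + (5*2)*2)² + 110 = (8 + 10*2)² + 110 = (8 + 20)² + 110 = 28² + 110 = 784 + 110 = 894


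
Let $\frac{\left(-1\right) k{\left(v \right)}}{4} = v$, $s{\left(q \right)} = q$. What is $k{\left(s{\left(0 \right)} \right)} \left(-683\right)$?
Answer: $0$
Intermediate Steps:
$k{\left(v \right)} = - 4 v$
$k{\left(s{\left(0 \right)} \right)} \left(-683\right) = \left(-4\right) 0 \left(-683\right) = 0 \left(-683\right) = 0$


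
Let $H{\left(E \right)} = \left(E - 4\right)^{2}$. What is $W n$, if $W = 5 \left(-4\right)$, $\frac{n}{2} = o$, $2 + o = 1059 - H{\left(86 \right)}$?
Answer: $226680$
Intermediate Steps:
$H{\left(E \right)} = \left(-4 + E\right)^{2}$
$o = -5667$ ($o = -2 + \left(1059 - \left(-4 + 86\right)^{2}\right) = -2 + \left(1059 - 82^{2}\right) = -2 + \left(1059 - 6724\right) = -2 - 5665 = -5667$)
$n = -11334$ ($n = 2 \left(-5667\right) = -11334$)
$W = -20$
$W n = \left(-20\right) \left(-11334\right) = 226680$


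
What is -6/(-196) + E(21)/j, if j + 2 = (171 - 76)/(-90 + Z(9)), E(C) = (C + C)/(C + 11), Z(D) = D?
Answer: -77181/201488 ≈ -0.38306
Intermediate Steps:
E(C) = 2*C/(11 + C) (E(C) = (2*C)/(11 + C) = 2*C/(11 + C))
j = -257/81 (j = -2 + (171 - 76)/(-90 + 9) = -2 + 95/(-81) = -2 + 95*(-1/81) = -2 - 95/81 = -257/81 ≈ -3.1728)
-6/(-196) + E(21)/j = -6/(-196) + (2*21/(11 + 21))/(-257/81) = -6*(-1/196) + (2*21/32)*(-81/257) = 3/98 + (2*21*(1/32))*(-81/257) = 3/98 + (21/16)*(-81/257) = 3/98 - 1701/4112 = -77181/201488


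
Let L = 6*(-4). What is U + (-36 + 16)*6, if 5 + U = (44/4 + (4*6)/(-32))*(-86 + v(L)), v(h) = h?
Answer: -2505/2 ≈ -1252.5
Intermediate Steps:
L = -24
U = -2265/2 (U = -5 + (44/4 + (4*6)/(-32))*(-86 - 24) = -5 + (44*(¼) + 24*(-1/32))*(-110) = -5 + (11 - ¾)*(-110) = -5 + (41/4)*(-110) = -5 - 2255/2 = -2265/2 ≈ -1132.5)
U + (-36 + 16)*6 = -2265/2 + (-36 + 16)*6 = -2265/2 - 20*6 = -2265/2 - 120 = -2505/2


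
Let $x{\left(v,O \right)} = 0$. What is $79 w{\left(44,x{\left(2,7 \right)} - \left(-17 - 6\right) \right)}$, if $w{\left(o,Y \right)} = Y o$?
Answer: $79948$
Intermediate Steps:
$79 w{\left(44,x{\left(2,7 \right)} - \left(-17 - 6\right) \right)} = 79 \left(0 - \left(-17 - 6\right)\right) 44 = 79 \left(0 - -23\right) 44 = 79 \left(0 + 23\right) 44 = 79 \cdot 23 \cdot 44 = 79 \cdot 1012 = 79948$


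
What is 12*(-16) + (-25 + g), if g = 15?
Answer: -202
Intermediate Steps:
12*(-16) + (-25 + g) = 12*(-16) + (-25 + 15) = -192 - 10 = -202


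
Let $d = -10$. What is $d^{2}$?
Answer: $100$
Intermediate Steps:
$d^{2} = \left(-10\right)^{2} = 100$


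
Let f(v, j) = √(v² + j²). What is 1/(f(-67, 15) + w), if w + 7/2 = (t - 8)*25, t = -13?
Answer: -2114/1098393 - 4*√4714/1098393 ≈ -0.0021747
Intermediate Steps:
w = -1057/2 (w = -7/2 + (-13 - 8)*25 = -7/2 - 21*25 = -7/2 - 525 = -1057/2 ≈ -528.50)
f(v, j) = √(j² + v²)
1/(f(-67, 15) + w) = 1/(√(15² + (-67)²) - 1057/2) = 1/(√(225 + 4489) - 1057/2) = 1/(√4714 - 1057/2) = 1/(-1057/2 + √4714)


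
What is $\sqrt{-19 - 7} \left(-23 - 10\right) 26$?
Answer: $- 858 i \sqrt{26} \approx - 4375.0 i$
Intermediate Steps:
$\sqrt{-19 - 7} \left(-23 - 10\right) 26 = \sqrt{-26} \left(-23 - 10\right) 26 = i \sqrt{26} \left(-33\right) 26 = - 33 i \sqrt{26} \cdot 26 = - 858 i \sqrt{26}$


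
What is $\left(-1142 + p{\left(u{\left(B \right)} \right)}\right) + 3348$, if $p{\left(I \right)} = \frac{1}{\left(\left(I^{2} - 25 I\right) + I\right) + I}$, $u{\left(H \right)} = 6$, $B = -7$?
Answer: $\frac{225011}{102} \approx 2206.0$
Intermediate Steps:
$p{\left(I \right)} = \frac{1}{I^{2} - 23 I}$ ($p{\left(I \right)} = \frac{1}{\left(I^{2} - 24 I\right) + I} = \frac{1}{I^{2} - 23 I}$)
$\left(-1142 + p{\left(u{\left(B \right)} \right)}\right) + 3348 = \left(-1142 + \frac{1}{6 \left(-23 + 6\right)}\right) + 3348 = \left(-1142 + \frac{1}{6 \left(-17\right)}\right) + 3348 = \left(-1142 + \frac{1}{6} \left(- \frac{1}{17}\right)\right) + 3348 = \left(-1142 - \frac{1}{102}\right) + 3348 = - \frac{116485}{102} + 3348 = \frac{225011}{102}$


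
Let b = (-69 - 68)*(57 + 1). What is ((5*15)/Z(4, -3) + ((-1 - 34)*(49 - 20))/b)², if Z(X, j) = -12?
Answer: 11256025/300304 ≈ 37.482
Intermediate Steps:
b = -7946 (b = -137*58 = -7946)
((5*15)/Z(4, -3) + ((-1 - 34)*(49 - 20))/b)² = ((5*15)/(-12) + ((-1 - 34)*(49 - 20))/(-7946))² = (75*(-1/12) - 35*29*(-1/7946))² = (-25/4 - 1015*(-1/7946))² = (-25/4 + 35/274)² = (-3355/548)² = 11256025/300304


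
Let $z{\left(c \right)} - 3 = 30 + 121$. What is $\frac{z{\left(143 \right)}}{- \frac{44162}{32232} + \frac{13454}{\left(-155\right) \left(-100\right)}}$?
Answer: $- \frac{310233000}{1011539} \approx -306.69$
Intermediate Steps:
$z{\left(c \right)} = 154$ ($z{\left(c \right)} = 3 + \left(30 + 121\right) = 3 + 151 = 154$)
$\frac{z{\left(143 \right)}}{- \frac{44162}{32232} + \frac{13454}{\left(-155\right) \left(-100\right)}} = \frac{154}{- \frac{44162}{32232} + \frac{13454}{\left(-155\right) \left(-100\right)}} = \frac{154}{\left(-44162\right) \frac{1}{32232} + \frac{13454}{15500}} = \frac{154}{- \frac{22081}{16116} + 13454 \cdot \frac{1}{15500}} = \frac{154}{- \frac{22081}{16116} + \frac{217}{250}} = \frac{154}{- \frac{1011539}{2014500}} = 154 \left(- \frac{2014500}{1011539}\right) = - \frac{310233000}{1011539}$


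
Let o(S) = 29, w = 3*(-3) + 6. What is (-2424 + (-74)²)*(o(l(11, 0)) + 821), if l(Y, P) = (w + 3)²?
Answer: 2594200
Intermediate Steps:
w = -3 (w = -9 + 6 = -3)
l(Y, P) = 0 (l(Y, P) = (-3 + 3)² = 0² = 0)
(-2424 + (-74)²)*(o(l(11, 0)) + 821) = (-2424 + (-74)²)*(29 + 821) = (-2424 + 5476)*850 = 3052*850 = 2594200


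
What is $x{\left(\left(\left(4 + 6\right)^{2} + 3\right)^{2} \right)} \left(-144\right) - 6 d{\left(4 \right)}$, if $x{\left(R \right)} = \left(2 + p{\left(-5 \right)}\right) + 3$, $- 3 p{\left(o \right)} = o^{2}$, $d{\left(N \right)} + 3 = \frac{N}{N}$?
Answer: $492$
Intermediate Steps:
$d{\left(N \right)} = -2$ ($d{\left(N \right)} = -3 + \frac{N}{N} = -3 + 1 = -2$)
$p{\left(o \right)} = - \frac{o^{2}}{3}$
$x{\left(R \right)} = - \frac{10}{3}$ ($x{\left(R \right)} = \left(2 - \frac{\left(-5\right)^{2}}{3}\right) + 3 = \left(2 - \frac{25}{3}\right) + 3 = - \frac{19}{3} + 3 = - \frac{10}{3}$)
$x{\left(\left(\left(4 + 6\right)^{2} + 3\right)^{2} \right)} \left(-144\right) - 6 d{\left(4 \right)} = \left(- \frac{10}{3}\right) \left(-144\right) - -12 = 480 + 12 = 492$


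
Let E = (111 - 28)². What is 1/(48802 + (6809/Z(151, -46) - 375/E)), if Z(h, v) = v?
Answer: 316894/15418136537 ≈ 2.0553e-5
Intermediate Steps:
E = 6889 (E = 83² = 6889)
1/(48802 + (6809/Z(151, -46) - 375/E)) = 1/(48802 + (6809/(-46) - 375/6889)) = 1/(48802 + (6809*(-1/46) - 375*1/6889)) = 1/(48802 + (-6809/46 - 375/6889)) = 1/(48802 - 46924451/316894) = 1/(15418136537/316894) = 316894/15418136537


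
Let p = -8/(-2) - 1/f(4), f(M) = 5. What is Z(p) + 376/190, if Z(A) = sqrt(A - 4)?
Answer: 188/95 + I*sqrt(5)/5 ≈ 1.9789 + 0.44721*I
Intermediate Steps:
p = 19/5 (p = -8/(-2) - 1/5 = -8*(-1/2) - 1*1/5 = 4 - 1/5 = 19/5 ≈ 3.8000)
Z(A) = sqrt(-4 + A)
Z(p) + 376/190 = sqrt(-4 + 19/5) + 376/190 = sqrt(-1/5) + 376*(1/190) = I*sqrt(5)/5 + 188/95 = 188/95 + I*sqrt(5)/5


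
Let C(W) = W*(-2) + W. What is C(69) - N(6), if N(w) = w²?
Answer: -105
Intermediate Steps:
C(W) = -W (C(W) = -2*W + W = -W)
C(69) - N(6) = -1*69 - 1*6² = -69 - 1*36 = -69 - 36 = -105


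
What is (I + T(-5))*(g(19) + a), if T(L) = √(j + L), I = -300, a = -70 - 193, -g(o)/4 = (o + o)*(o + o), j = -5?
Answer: 1811700 - 6039*I*√10 ≈ 1.8117e+6 - 19097.0*I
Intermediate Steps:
g(o) = -16*o² (g(o) = -4*(o + o)*(o + o) = -4*2*o*2*o = -16*o²)
a = -263
T(L) = √(-5 + L)
(I + T(-5))*(g(19) + a) = (-300 + √(-5 - 5))*(-16*19² - 263) = (-300 + √(-10))*(-16*361 - 263) = (-300 + I*√10)*(-5776 - 263) = (-300 + I*√10)*(-6039) = 1811700 - 6039*I*√10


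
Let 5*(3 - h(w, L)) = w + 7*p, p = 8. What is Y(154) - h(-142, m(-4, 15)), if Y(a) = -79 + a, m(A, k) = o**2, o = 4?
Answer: 274/5 ≈ 54.800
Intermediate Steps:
m(A, k) = 16 (m(A, k) = 4**2 = 16)
h(w, L) = -41/5 - w/5 (h(w, L) = 3 - (w + 7*8)/5 = 3 - (w + 56)/5 = 3 - (56 + w)/5 = 3 + (-56/5 - w/5) = -41/5 - w/5)
Y(154) - h(-142, m(-4, 15)) = (-79 + 154) - (-41/5 - 1/5*(-142)) = 75 - (-41/5 + 142/5) = 75 - 1*101/5 = 75 - 101/5 = 274/5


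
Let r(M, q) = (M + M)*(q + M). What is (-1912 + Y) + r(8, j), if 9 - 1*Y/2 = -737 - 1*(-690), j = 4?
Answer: -1608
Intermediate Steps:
r(M, q) = 2*M*(M + q) (r(M, q) = (2*M)*(M + q) = 2*M*(M + q))
Y = 112 (Y = 18 - 2*(-737 - 1*(-690)) = 18 - 2*(-737 + 690) = 18 - 2*(-47) = 18 + 94 = 112)
(-1912 + Y) + r(8, j) = (-1912 + 112) + 2*8*(8 + 4) = -1800 + 2*8*12 = -1800 + 192 = -1608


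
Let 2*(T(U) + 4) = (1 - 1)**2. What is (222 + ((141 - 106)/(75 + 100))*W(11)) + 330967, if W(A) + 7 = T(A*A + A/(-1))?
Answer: 1655934/5 ≈ 3.3119e+5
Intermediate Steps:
T(U) = -4 (T(U) = -4 + (1 - 1)**2/2 = -4 + (1/2)*0**2 = -4 + (1/2)*0 = -4 + 0 = -4)
W(A) = -11 (W(A) = -7 - 4 = -11)
(222 + ((141 - 106)/(75 + 100))*W(11)) + 330967 = (222 + ((141 - 106)/(75 + 100))*(-11)) + 330967 = (222 + (35/175)*(-11)) + 330967 = (222 + (35*(1/175))*(-11)) + 330967 = (222 + (1/5)*(-11)) + 330967 = (222 - 11/5) + 330967 = 1099/5 + 330967 = 1655934/5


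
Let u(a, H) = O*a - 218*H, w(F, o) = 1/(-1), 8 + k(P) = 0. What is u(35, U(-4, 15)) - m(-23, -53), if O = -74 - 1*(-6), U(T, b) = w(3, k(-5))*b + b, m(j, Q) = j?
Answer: -2357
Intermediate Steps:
k(P) = -8 (k(P) = -8 + 0 = -8)
w(F, o) = -1
U(T, b) = 0 (U(T, b) = -b + b = 0)
O = -68 (O = -74 + 6 = -68)
u(a, H) = -218*H - 68*a (u(a, H) = -68*a - 218*H = -218*H - 68*a)
u(35, U(-4, 15)) - m(-23, -53) = (-218*0 - 68*35) - 1*(-23) = (0 - 2380) + 23 = -2380 + 23 = -2357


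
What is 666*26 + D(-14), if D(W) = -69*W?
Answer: 18282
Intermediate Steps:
666*26 + D(-14) = 666*26 - 69*(-14) = 17316 + 966 = 18282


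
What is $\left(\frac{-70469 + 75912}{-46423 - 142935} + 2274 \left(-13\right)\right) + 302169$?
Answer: $\frac{51620310863}{189358} \approx 2.7261 \cdot 10^{5}$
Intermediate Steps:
$\left(\frac{-70469 + 75912}{-46423 - 142935} + 2274 \left(-13\right)\right) + 302169 = \left(\frac{5443}{-189358} - 29562\right) + 302169 = \left(5443 \left(- \frac{1}{189358}\right) - 29562\right) + 302169 = \left(- \frac{5443}{189358} - 29562\right) + 302169 = - \frac{5597806639}{189358} + 302169 = \frac{51620310863}{189358}$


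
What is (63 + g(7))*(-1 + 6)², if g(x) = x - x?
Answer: 1575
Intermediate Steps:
g(x) = 0
(63 + g(7))*(-1 + 6)² = (63 + 0)*(-1 + 6)² = 63*5² = 63*25 = 1575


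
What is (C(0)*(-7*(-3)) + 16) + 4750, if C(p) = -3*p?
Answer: 4766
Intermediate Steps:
(C(0)*(-7*(-3)) + 16) + 4750 = ((-3*0)*(-7*(-3)) + 16) + 4750 = (0*21 + 16) + 4750 = (0 + 16) + 4750 = 16 + 4750 = 4766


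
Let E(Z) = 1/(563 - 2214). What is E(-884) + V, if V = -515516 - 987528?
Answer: -2481525645/1651 ≈ -1.5030e+6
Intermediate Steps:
E(Z) = -1/1651 (E(Z) = 1/(-1651) = -1/1651)
V = -1503044
E(-884) + V = -1/1651 - 1503044 = -2481525645/1651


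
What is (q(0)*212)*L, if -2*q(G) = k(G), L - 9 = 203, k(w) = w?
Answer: 0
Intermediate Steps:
L = 212 (L = 9 + 203 = 212)
q(G) = -G/2
(q(0)*212)*L = (-½*0*212)*212 = (0*212)*212 = 0*212 = 0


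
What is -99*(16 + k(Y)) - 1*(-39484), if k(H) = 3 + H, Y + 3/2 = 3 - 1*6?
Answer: 76097/2 ≈ 38049.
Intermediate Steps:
Y = -9/2 (Y = -3/2 + (3 - 1*6) = -3/2 + (3 - 6) = -3/2 - 3 = -9/2 ≈ -4.5000)
-99*(16 + k(Y)) - 1*(-39484) = -99*(16 + (3 - 9/2)) - 1*(-39484) = -99*(16 - 3/2) + 39484 = -99*29/2 + 39484 = -2871/2 + 39484 = 76097/2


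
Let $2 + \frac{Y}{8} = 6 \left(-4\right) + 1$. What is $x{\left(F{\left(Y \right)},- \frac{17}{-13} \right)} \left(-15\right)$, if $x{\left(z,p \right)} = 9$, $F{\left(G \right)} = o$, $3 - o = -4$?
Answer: $-135$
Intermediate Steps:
$o = 7$ ($o = 3 - -4 = 3 + 4 = 7$)
$Y = -200$ ($Y = -16 + 8 \left(6 \left(-4\right) + 1\right) = -16 + 8 \left(-24 + 1\right) = -16 + 8 \left(-23\right) = -16 - 184 = -200$)
$F{\left(G \right)} = 7$
$x{\left(F{\left(Y \right)},- \frac{17}{-13} \right)} \left(-15\right) = 9 \left(-15\right) = -135$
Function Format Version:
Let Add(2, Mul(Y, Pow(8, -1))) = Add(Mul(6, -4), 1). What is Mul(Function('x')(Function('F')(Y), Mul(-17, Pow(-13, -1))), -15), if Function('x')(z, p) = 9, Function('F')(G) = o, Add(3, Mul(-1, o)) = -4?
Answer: -135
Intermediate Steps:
o = 7 (o = Add(3, Mul(-1, -4)) = Add(3, 4) = 7)
Y = -200 (Y = Add(-16, Mul(8, Add(Mul(6, -4), 1))) = Add(-16, Mul(8, Add(-24, 1))) = Add(-16, Mul(8, -23)) = Add(-16, -184) = -200)
Function('F')(G) = 7
Mul(Function('x')(Function('F')(Y), Mul(-17, Pow(-13, -1))), -15) = Mul(9, -15) = -135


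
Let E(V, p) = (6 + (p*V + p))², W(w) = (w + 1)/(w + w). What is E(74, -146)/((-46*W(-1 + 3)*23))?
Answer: -79847424/529 ≈ -1.5094e+5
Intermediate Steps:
W(w) = (1 + w)/(2*w) (W(w) = (1 + w)/((2*w)) = (1 + w)*(1/(2*w)) = (1 + w)/(2*w))
E(V, p) = (6 + p + V*p)² (E(V, p) = (6 + (V*p + p))² = (6 + (p + V*p))² = (6 + p + V*p)²)
E(74, -146)/((-46*W(-1 + 3)*23)) = (6 - 146 + 74*(-146))²/((-23*(1 + (-1 + 3))/(-1 + 3)*23)) = (6 - 146 - 10804)²/((-23*(1 + 2)/2*23)) = (-10944)²/((-23*3/2*23)) = 119771136/((-46*¾*23)) = 119771136/((-69/2*23)) = 119771136/(-1587/2) = 119771136*(-2/1587) = -79847424/529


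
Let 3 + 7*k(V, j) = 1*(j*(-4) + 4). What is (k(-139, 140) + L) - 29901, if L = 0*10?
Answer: -209866/7 ≈ -29981.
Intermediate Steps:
k(V, j) = ⅐ - 4*j/7 (k(V, j) = -3/7 + (1*(j*(-4) + 4))/7 = -3/7 + (1*(-4*j + 4))/7 = -3/7 + (1*(4 - 4*j))/7 = -3/7 + (4 - 4*j)/7 = -3/7 + (4/7 - 4*j/7) = ⅐ - 4*j/7)
L = 0
(k(-139, 140) + L) - 29901 = ((⅐ - 4/7*140) + 0) - 29901 = ((⅐ - 80) + 0) - 29901 = (-559/7 + 0) - 29901 = -559/7 - 29901 = -209866/7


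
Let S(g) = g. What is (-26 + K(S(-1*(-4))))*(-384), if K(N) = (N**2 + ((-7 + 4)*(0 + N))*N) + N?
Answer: 20736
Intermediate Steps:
K(N) = N - 2*N**2 (K(N) = (N**2 + (-3*N)*N) + N = (N**2 - 3*N**2) + N = -2*N**2 + N = N - 2*N**2)
(-26 + K(S(-1*(-4))))*(-384) = (-26 + (-1*(-4))*(1 - (-2)*(-4)))*(-384) = (-26 + 4*(1 - 2*4))*(-384) = (-26 + 4*(1 - 8))*(-384) = (-26 + 4*(-7))*(-384) = (-26 - 28)*(-384) = -54*(-384) = 20736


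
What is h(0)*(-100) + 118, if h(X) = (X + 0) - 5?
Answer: 618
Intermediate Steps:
h(X) = -5 + X (h(X) = X - 5 = -5 + X)
h(0)*(-100) + 118 = (-5 + 0)*(-100) + 118 = -5*(-100) + 118 = 500 + 118 = 618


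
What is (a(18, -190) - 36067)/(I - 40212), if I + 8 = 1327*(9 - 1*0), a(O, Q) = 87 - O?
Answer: 35998/28277 ≈ 1.2730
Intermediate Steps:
I = 11935 (I = -8 + 1327*(9 - 1*0) = -8 + 1327*(9 + 0) = -8 + 1327*9 = -8 + 11943 = 11935)
(a(18, -190) - 36067)/(I - 40212) = ((87 - 1*18) - 36067)/(11935 - 40212) = ((87 - 18) - 36067)/(-28277) = (69 - 36067)*(-1/28277) = -35998*(-1/28277) = 35998/28277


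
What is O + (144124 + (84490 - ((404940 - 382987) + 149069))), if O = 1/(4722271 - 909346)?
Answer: 219593976601/3812925 ≈ 57592.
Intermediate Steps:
O = 1/3812925 ≈ 2.6227e-7
O + (144124 + (84490 - ((404940 - 382987) + 149069))) = 1/3812925 + (144124 + (84490 - ((404940 - 382987) + 149069))) = 1/3812925 + (144124 + (84490 - (21953 + 149069))) = 1/3812925 + (144124 + (84490 - 1*171022)) = 1/3812925 + (144124 + (84490 - 171022)) = 1/3812925 + (144124 - 86532) = 1/3812925 + 57592 = 219593976601/3812925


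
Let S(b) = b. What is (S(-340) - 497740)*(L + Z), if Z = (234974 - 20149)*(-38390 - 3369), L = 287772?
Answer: 4468071169846240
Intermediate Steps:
Z = -8970877175 (Z = 214825*(-41759) = -8970877175)
(S(-340) - 497740)*(L + Z) = (-340 - 497740)*(287772 - 8970877175) = -498080*(-8970589403) = 4468071169846240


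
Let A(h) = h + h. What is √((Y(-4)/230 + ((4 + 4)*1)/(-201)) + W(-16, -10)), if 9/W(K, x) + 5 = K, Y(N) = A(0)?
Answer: I*√927213/1407 ≈ 0.68438*I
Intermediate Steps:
A(h) = 2*h
Y(N) = 0 (Y(N) = 2*0 = 0)
W(K, x) = 9/(-5 + K)
√((Y(-4)/230 + ((4 + 4)*1)/(-201)) + W(-16, -10)) = √((0/230 + ((4 + 4)*1)/(-201)) + 9/(-5 - 16)) = √((0*(1/230) + (8*1)*(-1/201)) + 9/(-21)) = √((0 + 8*(-1/201)) + 9*(-1/21)) = √((0 - 8/201) - 3/7) = √(-8/201 - 3/7) = √(-659/1407) = I*√927213/1407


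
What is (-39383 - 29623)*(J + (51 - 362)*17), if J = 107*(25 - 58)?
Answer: 608494908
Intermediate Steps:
J = -3531 (J = 107*(-33) = -3531)
(-39383 - 29623)*(J + (51 - 362)*17) = (-39383 - 29623)*(-3531 + (51 - 362)*17) = -69006*(-3531 - 311*17) = -69006*(-3531 - 5287) = -69006*(-8818) = 608494908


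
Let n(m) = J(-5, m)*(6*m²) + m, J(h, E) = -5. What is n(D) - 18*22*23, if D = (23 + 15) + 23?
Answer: -120677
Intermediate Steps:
D = 61 (D = 38 + 23 = 61)
n(m) = m - 30*m² (n(m) = -30*m² + m = m - 30*m²)
n(D) - 18*22*23 = 61*(1 - 30*61) - 18*22*23 = 61*(1 - 1830) - 396*23 = 61*(-1829) - 9108 = -111569 - 9108 = -120677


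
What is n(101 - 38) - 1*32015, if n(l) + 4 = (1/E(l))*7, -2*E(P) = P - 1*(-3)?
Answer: -1056634/33 ≈ -32019.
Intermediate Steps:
E(P) = -3/2 - P/2 (E(P) = -(P - 1*(-3))/2 = -(P + 3)/2 = -(3 + P)/2 = -3/2 - P/2)
n(l) = -4 + 7/(-3/2 - l/2) (n(l) = -4 + (1/(-3/2 - l/2))*7 = -4 + 7/(-3/2 - l/2))
n(101 - 38) - 1*32015 = 2*(-13 - 2*(101 - 38))/(3 + (101 - 38)) - 1*32015 = 2*(-13 - 2*63)/(3 + 63) - 32015 = 2*(-13 - 126)/66 - 32015 = 2*(1/66)*(-139) - 32015 = -139/33 - 32015 = -1056634/33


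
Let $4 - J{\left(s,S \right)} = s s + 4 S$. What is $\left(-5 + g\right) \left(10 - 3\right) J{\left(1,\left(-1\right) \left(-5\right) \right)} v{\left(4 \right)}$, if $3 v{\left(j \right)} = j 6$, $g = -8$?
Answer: $12376$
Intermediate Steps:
$v{\left(j \right)} = 2 j$ ($v{\left(j \right)} = \frac{j 6}{3} = \frac{6 j}{3} = 2 j$)
$J{\left(s,S \right)} = 4 - s^{2} - 4 S$ ($J{\left(s,S \right)} = 4 - \left(s s + 4 S\right) = 4 - \left(s^{2} + 4 S\right) = 4 - s^{2} - 4 S$)
$\left(-5 + g\right) \left(10 - 3\right) J{\left(1,\left(-1\right) \left(-5\right) \right)} v{\left(4 \right)} = \left(-5 - 8\right) \left(10 - 3\right) \left(4 - 1^{2} - 4 \left(\left(-1\right) \left(-5\right)\right)\right) 2 \cdot 4 = \left(-13\right) 7 \left(4 - 1 - 20\right) 8 = - 91 \left(4 - 1 - 20\right) 8 = \left(-91\right) \left(-17\right) 8 = 1547 \cdot 8 = 12376$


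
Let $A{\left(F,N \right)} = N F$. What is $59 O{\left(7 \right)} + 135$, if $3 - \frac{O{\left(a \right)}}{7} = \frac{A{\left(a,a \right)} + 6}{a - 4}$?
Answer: $- \frac{18593}{3} \approx -6197.7$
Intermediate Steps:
$A{\left(F,N \right)} = F N$
$O{\left(a \right)} = 21 - \frac{7 \left(6 + a^{2}\right)}{-4 + a}$ ($O{\left(a \right)} = 21 - 7 \frac{a a + 6}{a - 4} = 21 - 7 \frac{a^{2} + 6}{-4 + a} = 21 - 7 \frac{6 + a^{2}}{-4 + a} = 21 - \frac{7 \left(6 + a^{2}\right)}{-4 + a}$)
$59 O{\left(7 \right)} + 135 = 59 \frac{7 \left(-18 - 7^{2} + 3 \cdot 7\right)}{-4 + 7} + 135 = 59 \frac{7 \left(-18 - 49 + 21\right)}{3} + 135 = 59 \cdot 7 \cdot \frac{1}{3} \left(-18 - 49 + 21\right) + 135 = 59 \cdot 7 \cdot \frac{1}{3} \left(-46\right) + 135 = 59 \left(- \frac{322}{3}\right) + 135 = - \frac{18998}{3} + 135 = - \frac{18593}{3}$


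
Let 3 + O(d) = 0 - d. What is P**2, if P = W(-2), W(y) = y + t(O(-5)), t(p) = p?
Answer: 0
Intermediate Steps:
O(d) = -3 - d (O(d) = -3 + (0 - d) = -3 - d)
W(y) = 2 + y (W(y) = y + (-3 - 1*(-5)) = y + (-3 + 5) = y + 2 = 2 + y)
P = 0 (P = 2 - 2 = 0)
P**2 = 0**2 = 0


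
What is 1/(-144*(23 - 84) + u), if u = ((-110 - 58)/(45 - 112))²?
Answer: 4489/39459600 ≈ 0.00011376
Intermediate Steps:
u = 28224/4489 (u = (-168/(-67))² = (-168*(-1/67))² = (168/67)² = 28224/4489 ≈ 6.2874)
1/(-144*(23 - 84) + u) = 1/(-144*(23 - 84) + 28224/4489) = 1/(-144*(-61) + 28224/4489) = 1/(8784 + 28224/4489) = 1/(39459600/4489) = 4489/39459600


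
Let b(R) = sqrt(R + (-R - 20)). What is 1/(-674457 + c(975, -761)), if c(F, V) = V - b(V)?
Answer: I/(2*(sqrt(5) - 337609*I)) ≈ -1.481e-6 + 9.8091e-12*I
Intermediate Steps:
b(R) = 2*I*sqrt(5) (b(R) = sqrt(R + (-20 - R)) = sqrt(-20) = 2*I*sqrt(5))
c(F, V) = V - 2*I*sqrt(5)
1/(-674457 + c(975, -761)) = 1/(-674457 + (-761 - 2*I*sqrt(5))) = 1/(-675218 - 2*I*sqrt(5))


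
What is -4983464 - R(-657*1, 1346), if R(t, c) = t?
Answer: -4982807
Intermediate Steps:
-4983464 - R(-657*1, 1346) = -4983464 - (-657) = -4983464 - 1*(-657) = -4983464 + 657 = -4982807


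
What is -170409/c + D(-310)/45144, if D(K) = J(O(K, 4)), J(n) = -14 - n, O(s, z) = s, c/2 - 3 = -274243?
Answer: 981911747/3095072640 ≈ 0.31725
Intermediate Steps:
c = -548480 (c = 6 + 2*(-274243) = 6 - 548486 = -548480)
D(K) = -14 - K
-170409/c + D(-310)/45144 = -170409/(-548480) + (-14 - 1*(-310))/45144 = -170409*(-1/548480) + (-14 + 310)*(1/45144) = 170409/548480 + 296*(1/45144) = 170409/548480 + 37/5643 = 981911747/3095072640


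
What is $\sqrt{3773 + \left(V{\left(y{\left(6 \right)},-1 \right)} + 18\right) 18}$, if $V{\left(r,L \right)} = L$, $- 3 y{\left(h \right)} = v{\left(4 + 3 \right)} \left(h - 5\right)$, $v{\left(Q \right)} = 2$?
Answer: $\sqrt{4079} \approx 63.867$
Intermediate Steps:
$y{\left(h \right)} = \frac{10}{3} - \frac{2 h}{3}$ ($y{\left(h \right)} = - \frac{2 \left(h - 5\right)}{3} = - \frac{2 \left(-5 + h\right)}{3} = - \frac{-10 + 2 h}{3} = \frac{10}{3} - \frac{2 h}{3}$)
$\sqrt{3773 + \left(V{\left(y{\left(6 \right)},-1 \right)} + 18\right) 18} = \sqrt{3773 + \left(-1 + 18\right) 18} = \sqrt{3773 + 17 \cdot 18} = \sqrt{3773 + 306} = \sqrt{4079}$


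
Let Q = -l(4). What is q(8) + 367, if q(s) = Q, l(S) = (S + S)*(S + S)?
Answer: 303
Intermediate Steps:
l(S) = 4*S**2 (l(S) = (2*S)*(2*S) = 4*S**2)
Q = -64 (Q = -4*4**2 = -4*16 = -1*64 = -64)
q(s) = -64
q(8) + 367 = -64 + 367 = 303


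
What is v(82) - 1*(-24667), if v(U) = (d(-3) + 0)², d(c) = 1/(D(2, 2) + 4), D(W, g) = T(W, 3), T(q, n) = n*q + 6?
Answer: 6314753/256 ≈ 24667.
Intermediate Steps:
T(q, n) = 6 + n*q
D(W, g) = 6 + 3*W
d(c) = 1/16 (d(c) = 1/((6 + 3*2) + 4) = 1/((6 + 6) + 4) = 1/(12 + 4) = 1/16)
v(U) = 1/256 (v(U) = (1/16 + 0)² = (1/16)² = 1/256)
v(82) - 1*(-24667) = 1/256 - 1*(-24667) = 1/256 + 24667 = 6314753/256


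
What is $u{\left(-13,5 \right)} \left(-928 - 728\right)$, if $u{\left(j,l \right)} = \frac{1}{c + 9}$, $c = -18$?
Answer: $184$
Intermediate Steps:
$u{\left(j,l \right)} = - \frac{1}{9}$ ($u{\left(j,l \right)} = \frac{1}{-18 + 9} = \frac{1}{-9} = - \frac{1}{9}$)
$u{\left(-13,5 \right)} \left(-928 - 728\right) = - \frac{-928 - 728}{9} = \left(- \frac{1}{9}\right) \left(-1656\right) = 184$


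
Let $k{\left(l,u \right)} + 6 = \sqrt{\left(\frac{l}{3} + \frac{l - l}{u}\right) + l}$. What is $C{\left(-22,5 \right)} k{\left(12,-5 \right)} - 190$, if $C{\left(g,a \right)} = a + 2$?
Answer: $-204$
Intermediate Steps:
$C{\left(g,a \right)} = 2 + a$
$k{\left(l,u \right)} = -6 + \frac{2 \sqrt{3} \sqrt{l}}{3}$ ($k{\left(l,u \right)} = -6 + \sqrt{\left(\frac{l}{3} + \frac{l - l}{u}\right) + l} = -6 + \sqrt{\left(l \frac{1}{3} + \frac{0}{u}\right) + l} = -6 + \sqrt{\left(\frac{l}{3} + 0\right) + l} = -6 + \sqrt{\frac{l}{3} + l} = -6 + \sqrt{\frac{4 l}{3}} = -6 + \frac{2 \sqrt{3} \sqrt{l}}{3}$)
$C{\left(-22,5 \right)} k{\left(12,-5 \right)} - 190 = \left(2 + 5\right) \left(-6 + \frac{2 \sqrt{3} \sqrt{12}}{3}\right) - 190 = 7 \left(-6 + \frac{2 \sqrt{3} \cdot 2 \sqrt{3}}{3}\right) - 190 = 7 \left(-6 + 4\right) - 190 = 7 \left(-2\right) - 190 = -14 - 190 = -204$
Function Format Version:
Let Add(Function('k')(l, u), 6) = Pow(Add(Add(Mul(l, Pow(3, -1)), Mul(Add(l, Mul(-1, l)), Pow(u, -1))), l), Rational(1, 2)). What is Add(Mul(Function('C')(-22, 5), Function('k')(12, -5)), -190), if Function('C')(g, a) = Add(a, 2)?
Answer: -204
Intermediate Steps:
Function('C')(g, a) = Add(2, a)
Function('k')(l, u) = Add(-6, Mul(Rational(2, 3), Pow(3, Rational(1, 2)), Pow(l, Rational(1, 2)))) (Function('k')(l, u) = Add(-6, Pow(Add(Add(Mul(l, Pow(3, -1)), Mul(Add(l, Mul(-1, l)), Pow(u, -1))), l), Rational(1, 2))) = Add(-6, Pow(Add(Add(Mul(l, Rational(1, 3)), Mul(0, Pow(u, -1))), l), Rational(1, 2))) = Add(-6, Pow(Add(Add(Mul(Rational(1, 3), l), 0), l), Rational(1, 2))) = Add(-6, Pow(Add(Mul(Rational(1, 3), l), l), Rational(1, 2))) = Add(-6, Pow(Mul(Rational(4, 3), l), Rational(1, 2))) = Add(-6, Mul(Rational(2, 3), Pow(3, Rational(1, 2)), Pow(l, Rational(1, 2)))))
Add(Mul(Function('C')(-22, 5), Function('k')(12, -5)), -190) = Add(Mul(Add(2, 5), Add(-6, Mul(Rational(2, 3), Pow(3, Rational(1, 2)), Pow(12, Rational(1, 2))))), -190) = Add(Mul(7, Add(-6, Mul(Rational(2, 3), Pow(3, Rational(1, 2)), Mul(2, Pow(3, Rational(1, 2)))))), -190) = Add(Mul(7, Add(-6, 4)), -190) = Add(Mul(7, -2), -190) = Add(-14, -190) = -204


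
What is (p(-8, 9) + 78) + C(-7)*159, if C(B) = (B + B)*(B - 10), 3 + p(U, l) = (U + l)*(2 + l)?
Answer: 37928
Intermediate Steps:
p(U, l) = -3 + (2 + l)*(U + l) (p(U, l) = -3 + (U + l)*(2 + l) = -3 + (2 + l)*(U + l))
C(B) = 2*B*(-10 + B) (C(B) = (2*B)*(-10 + B) = 2*B*(-10 + B))
(p(-8, 9) + 78) + C(-7)*159 = ((-3 + 9² + 2*(-8) + 2*9 - 8*9) + 78) + (2*(-7)*(-10 - 7))*159 = ((-3 + 81 - 16 + 18 - 72) + 78) + (2*(-7)*(-17))*159 = (8 + 78) + 238*159 = 86 + 37842 = 37928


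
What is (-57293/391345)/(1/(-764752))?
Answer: 1904997232/17015 ≈ 1.1196e+5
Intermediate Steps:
(-57293/391345)/(1/(-764752)) = (-57293*1/391345)/(-1/764752) = -2491/17015*(-764752) = 1904997232/17015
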